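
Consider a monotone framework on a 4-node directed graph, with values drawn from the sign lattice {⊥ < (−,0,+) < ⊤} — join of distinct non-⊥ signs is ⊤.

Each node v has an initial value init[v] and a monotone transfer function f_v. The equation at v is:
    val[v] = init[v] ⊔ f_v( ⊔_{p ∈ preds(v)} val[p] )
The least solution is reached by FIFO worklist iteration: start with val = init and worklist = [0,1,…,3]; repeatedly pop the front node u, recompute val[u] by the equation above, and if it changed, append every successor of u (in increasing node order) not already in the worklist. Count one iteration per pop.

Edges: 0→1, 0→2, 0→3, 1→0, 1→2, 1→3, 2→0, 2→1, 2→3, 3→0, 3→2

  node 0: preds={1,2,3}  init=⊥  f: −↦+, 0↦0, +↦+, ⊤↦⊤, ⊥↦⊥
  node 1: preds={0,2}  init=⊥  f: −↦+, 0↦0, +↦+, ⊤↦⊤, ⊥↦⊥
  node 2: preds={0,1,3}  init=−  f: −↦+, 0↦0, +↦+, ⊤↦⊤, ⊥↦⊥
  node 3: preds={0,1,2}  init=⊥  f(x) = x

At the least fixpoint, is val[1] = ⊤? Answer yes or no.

Trace (8 dequeues):
  [1] u=0 | in − | out + | prev ⊥ | push {}
  [2] u=1 | in ⊤ | out ⊤ | prev ⊥ | push {0}
  [3] u=2 | in ⊤ | out ⊤ | prev − | push {1}
  [4] u=3 | in ⊤ | out ⊤ | prev ⊥ | push {2}
  [5] u=0 | in ⊤ | out ⊤ | prev + | push {3}
  [6] u=1 | in ⊤ | out ⊤ | ==
  [7] u=2 | in ⊤ | out ⊤ | ==
  [8] u=3 | in ⊤ | out ⊤ | ==

Converged values:
  [0] ⊤
  [1] ⊤
  [2] ⊤
  [3] ⊤

yes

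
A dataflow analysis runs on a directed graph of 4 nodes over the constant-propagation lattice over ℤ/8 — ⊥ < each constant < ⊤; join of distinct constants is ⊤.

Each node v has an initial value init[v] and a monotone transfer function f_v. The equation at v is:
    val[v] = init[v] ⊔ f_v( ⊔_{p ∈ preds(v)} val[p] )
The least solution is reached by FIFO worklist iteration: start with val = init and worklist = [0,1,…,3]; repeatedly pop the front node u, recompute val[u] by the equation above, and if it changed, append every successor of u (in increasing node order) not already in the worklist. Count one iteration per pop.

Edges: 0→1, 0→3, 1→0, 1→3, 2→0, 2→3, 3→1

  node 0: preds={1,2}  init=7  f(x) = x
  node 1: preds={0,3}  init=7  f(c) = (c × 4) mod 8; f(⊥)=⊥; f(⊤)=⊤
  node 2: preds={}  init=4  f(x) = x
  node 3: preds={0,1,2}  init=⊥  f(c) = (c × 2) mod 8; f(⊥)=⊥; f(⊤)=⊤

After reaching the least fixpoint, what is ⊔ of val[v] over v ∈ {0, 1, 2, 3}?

⊤

Worklist (6 pops):
  #1 pop 0: in=⊤ → ⊤ (was 7); enqueue []
  #2 pop 1: in=⊤ → ⊤ (was 7); enqueue [0]
  #3 pop 2: in=⊥ → 4 (no change)
  #4 pop 3: in=⊤ → ⊤ (was ⊥); enqueue [1]
  #5 pop 0: in=⊤ → ⊤ (no change)
  #6 pop 1: in=⊤ → ⊤ (no change)

Fixpoint:
  val[0] = ⊤
  val[1] = ⊤
  val[2] = 4
  val[3] = ⊤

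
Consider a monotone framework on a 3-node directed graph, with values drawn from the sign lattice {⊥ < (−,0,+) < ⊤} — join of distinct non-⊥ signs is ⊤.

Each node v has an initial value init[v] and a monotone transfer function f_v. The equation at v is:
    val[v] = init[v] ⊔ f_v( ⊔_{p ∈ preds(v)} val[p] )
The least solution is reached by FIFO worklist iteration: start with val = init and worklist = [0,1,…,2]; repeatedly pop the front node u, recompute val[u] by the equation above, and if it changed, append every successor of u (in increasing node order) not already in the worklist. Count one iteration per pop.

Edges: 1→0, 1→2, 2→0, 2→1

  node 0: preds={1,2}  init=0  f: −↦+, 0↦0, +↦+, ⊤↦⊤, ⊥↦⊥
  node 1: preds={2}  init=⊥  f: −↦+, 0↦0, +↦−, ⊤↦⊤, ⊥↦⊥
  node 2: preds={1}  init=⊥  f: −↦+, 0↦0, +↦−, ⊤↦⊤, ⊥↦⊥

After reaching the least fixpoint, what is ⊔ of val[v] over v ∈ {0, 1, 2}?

Iteration log — 3 steps:
  step 1. node 0  ⊔preds=⊥  new=0  stable
  step 2. node 1  ⊔preds=⊥  new=⊥  stable
  step 3. node 2  ⊔preds=⊥  new=⊥  stable

Least fixpoint reached:
  node 0: 0
  node 1: ⊥
  node 2: ⊥

0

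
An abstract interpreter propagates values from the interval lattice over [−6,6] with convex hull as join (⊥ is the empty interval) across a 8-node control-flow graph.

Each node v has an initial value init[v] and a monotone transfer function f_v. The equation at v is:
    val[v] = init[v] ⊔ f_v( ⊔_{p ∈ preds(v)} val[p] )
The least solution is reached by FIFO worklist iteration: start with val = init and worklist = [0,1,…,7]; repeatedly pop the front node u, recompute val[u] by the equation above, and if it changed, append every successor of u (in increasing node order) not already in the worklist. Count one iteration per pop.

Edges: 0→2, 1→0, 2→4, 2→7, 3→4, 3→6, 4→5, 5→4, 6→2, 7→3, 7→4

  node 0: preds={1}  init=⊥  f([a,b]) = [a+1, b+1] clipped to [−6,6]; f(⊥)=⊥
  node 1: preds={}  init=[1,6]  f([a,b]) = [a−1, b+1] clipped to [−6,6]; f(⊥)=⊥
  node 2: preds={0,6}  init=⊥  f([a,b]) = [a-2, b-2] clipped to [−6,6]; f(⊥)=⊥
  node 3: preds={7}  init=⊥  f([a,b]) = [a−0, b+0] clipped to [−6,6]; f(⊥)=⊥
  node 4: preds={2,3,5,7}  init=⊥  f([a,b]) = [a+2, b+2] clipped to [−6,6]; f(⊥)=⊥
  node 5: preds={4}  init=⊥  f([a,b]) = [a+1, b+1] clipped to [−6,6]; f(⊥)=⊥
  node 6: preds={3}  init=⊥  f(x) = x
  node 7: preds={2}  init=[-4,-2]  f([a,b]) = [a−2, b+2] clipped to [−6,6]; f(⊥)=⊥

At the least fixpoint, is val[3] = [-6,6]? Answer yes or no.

Worklist (20 pops):
  #1 pop 0: in=[1,6] → [2,6] (was ⊥); enqueue []
  #2 pop 1: in=⊥ → [1,6] (no change)
  #3 pop 2: in=[2,6] → [0,4] (was ⊥); enqueue []
  #4 pop 3: in=[-4,-2] → [-4,-2] (was ⊥); enqueue []
  #5 pop 4: in=[-4,4] → [-2,6] (was ⊥); enqueue []
  #6 pop 5: in=[-2,6] → [-1,6] (was ⊥); enqueue [4]
  #7 pop 6: in=[-4,-2] → [-4,-2] (was ⊥); enqueue [2]
  #8 pop 7: in=[0,4] → [-4,6] (was [-4,-2]); enqueue [3]
  #9 pop 4: in=[-4,6] → [-2,6] (no change)
  #10 pop 2: in=[-4,6] → [-6,4] (was [0,4]); enqueue [4,7]
  #11 pop 3: in=[-4,6] → [-4,6] (was [-4,-2]); enqueue [6]
  #12 pop 4: in=[-6,6] → [-4,6] (was [-2,6]); enqueue [5]
  #13 pop 7: in=[-6,4] → [-6,6] (was [-4,6]); enqueue [3,4]
  #14 pop 6: in=[-4,6] → [-4,6] (was [-4,-2]); enqueue [2]
  #15 pop 5: in=[-4,6] → [-3,6] (was [-1,6]); enqueue []
  #16 pop 3: in=[-6,6] → [-6,6] (was [-4,6]); enqueue [6]
  #17 pop 4: in=[-6,6] → [-4,6] (no change)
  #18 pop 2: in=[-4,6] → [-6,4] (no change)
  #19 pop 6: in=[-6,6] → [-6,6] (was [-4,6]); enqueue [2]
  #20 pop 2: in=[-6,6] → [-6,4] (no change)

Fixpoint:
  val[0] = [2,6]
  val[1] = [1,6]
  val[2] = [-6,4]
  val[3] = [-6,6]
  val[4] = [-4,6]
  val[5] = [-3,6]
  val[6] = [-6,6]
  val[7] = [-6,6]

yes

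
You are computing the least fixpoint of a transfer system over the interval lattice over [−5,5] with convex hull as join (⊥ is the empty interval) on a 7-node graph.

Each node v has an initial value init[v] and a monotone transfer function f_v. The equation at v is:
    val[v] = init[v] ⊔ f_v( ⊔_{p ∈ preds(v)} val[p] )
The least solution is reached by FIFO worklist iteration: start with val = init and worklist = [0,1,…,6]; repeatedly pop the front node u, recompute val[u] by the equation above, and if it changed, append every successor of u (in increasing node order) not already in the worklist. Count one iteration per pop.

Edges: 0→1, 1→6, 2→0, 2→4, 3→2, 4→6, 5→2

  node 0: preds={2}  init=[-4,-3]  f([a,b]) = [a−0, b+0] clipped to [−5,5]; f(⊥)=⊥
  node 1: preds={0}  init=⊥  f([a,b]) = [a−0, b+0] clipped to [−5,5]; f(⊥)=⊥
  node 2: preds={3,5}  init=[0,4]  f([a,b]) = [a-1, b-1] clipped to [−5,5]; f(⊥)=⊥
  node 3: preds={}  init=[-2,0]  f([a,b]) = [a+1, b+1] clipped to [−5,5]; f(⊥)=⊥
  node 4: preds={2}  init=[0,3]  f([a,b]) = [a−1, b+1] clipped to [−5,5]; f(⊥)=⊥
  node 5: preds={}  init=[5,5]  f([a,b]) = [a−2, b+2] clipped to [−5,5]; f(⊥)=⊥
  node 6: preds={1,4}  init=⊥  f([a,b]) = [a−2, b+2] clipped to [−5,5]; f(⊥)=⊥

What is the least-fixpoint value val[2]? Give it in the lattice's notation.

Trace (8 dequeues):
  [1] u=0 | in [0,4] | out [-4,4] | prev [-4,-3] | push {}
  [2] u=1 | in [-4,4] | out [-4,4] | prev ⊥ | push {}
  [3] u=2 | in [-2,5] | out [-3,4] | prev [0,4] | push {0}
  [4] u=3 | in ⊥ | out [-2,0] | ==
  [5] u=4 | in [-3,4] | out [-4,5] | prev [0,3] | push {}
  [6] u=5 | in ⊥ | out [5,5] | ==
  [7] u=6 | in [-4,5] | out [-5,5] | prev ⊥ | push {}
  [8] u=0 | in [-3,4] | out [-4,4] | ==

Converged values:
  [0] [-4,4]
  [1] [-4,4]
  [2] [-3,4]
  [3] [-2,0]
  [4] [-4,5]
  [5] [5,5]
  [6] [-5,5]

[-3,4]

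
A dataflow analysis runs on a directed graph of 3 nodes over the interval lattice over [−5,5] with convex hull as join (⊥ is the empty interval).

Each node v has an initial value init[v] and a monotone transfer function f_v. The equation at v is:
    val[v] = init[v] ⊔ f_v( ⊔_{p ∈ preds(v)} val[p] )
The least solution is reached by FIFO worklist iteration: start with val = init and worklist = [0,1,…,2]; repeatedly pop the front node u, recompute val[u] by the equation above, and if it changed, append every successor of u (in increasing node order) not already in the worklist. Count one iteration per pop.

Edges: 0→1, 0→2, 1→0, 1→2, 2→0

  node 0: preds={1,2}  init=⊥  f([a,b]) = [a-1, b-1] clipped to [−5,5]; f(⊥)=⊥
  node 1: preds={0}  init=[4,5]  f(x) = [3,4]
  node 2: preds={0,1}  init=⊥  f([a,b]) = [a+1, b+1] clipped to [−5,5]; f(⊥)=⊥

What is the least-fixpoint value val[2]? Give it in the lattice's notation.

Worklist (7 pops):
  #1 pop 0: in=[4,5] → [3,4] (was ⊥); enqueue []
  #2 pop 1: in=[3,4] → [3,5] (was [4,5]); enqueue [0]
  #3 pop 2: in=[3,5] → [4,5] (was ⊥); enqueue []
  #4 pop 0: in=[3,5] → [2,4] (was [3,4]); enqueue [1,2]
  #5 pop 1: in=[2,4] → [3,5] (no change)
  #6 pop 2: in=[2,5] → [3,5] (was [4,5]); enqueue [0]
  #7 pop 0: in=[3,5] → [2,4] (no change)

Fixpoint:
  val[0] = [2,4]
  val[1] = [3,5]
  val[2] = [3,5]

[3,5]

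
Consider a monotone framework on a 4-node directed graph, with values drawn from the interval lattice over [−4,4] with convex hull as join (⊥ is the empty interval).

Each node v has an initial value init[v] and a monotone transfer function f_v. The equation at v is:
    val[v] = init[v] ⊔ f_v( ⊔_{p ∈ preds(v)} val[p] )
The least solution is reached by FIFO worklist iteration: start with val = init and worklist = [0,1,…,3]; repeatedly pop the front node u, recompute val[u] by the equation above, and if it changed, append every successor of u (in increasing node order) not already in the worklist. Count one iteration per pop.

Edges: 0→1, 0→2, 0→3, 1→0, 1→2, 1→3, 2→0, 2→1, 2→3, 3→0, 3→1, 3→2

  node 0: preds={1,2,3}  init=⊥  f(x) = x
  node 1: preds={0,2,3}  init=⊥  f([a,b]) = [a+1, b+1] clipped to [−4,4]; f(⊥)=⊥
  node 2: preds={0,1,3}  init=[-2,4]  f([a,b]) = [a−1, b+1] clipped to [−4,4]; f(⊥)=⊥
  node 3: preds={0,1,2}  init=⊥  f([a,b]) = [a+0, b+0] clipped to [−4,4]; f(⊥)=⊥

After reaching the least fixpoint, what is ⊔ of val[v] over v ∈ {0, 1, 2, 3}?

Worklist (13 pops):
  #1 pop 0: in=[-2,4] → [-2,4] (was ⊥); enqueue []
  #2 pop 1: in=[-2,4] → [-1,4] (was ⊥); enqueue [0]
  #3 pop 2: in=[-2,4] → [-3,4] (was [-2,4]); enqueue [1]
  #4 pop 3: in=[-3,4] → [-3,4] (was ⊥); enqueue [2]
  #5 pop 0: in=[-3,4] → [-3,4] (was [-2,4]); enqueue [3]
  #6 pop 1: in=[-3,4] → [-2,4] (was [-1,4]); enqueue [0]
  #7 pop 2: in=[-3,4] → [-4,4] (was [-3,4]); enqueue [1]
  #8 pop 3: in=[-4,4] → [-4,4] (was [-3,4]); enqueue [2]
  #9 pop 0: in=[-4,4] → [-4,4] (was [-3,4]); enqueue [3]
  #10 pop 1: in=[-4,4] → [-3,4] (was [-2,4]); enqueue [0]
  #11 pop 2: in=[-4,4] → [-4,4] (no change)
  #12 pop 3: in=[-4,4] → [-4,4] (no change)
  #13 pop 0: in=[-4,4] → [-4,4] (no change)

Fixpoint:
  val[0] = [-4,4]
  val[1] = [-3,4]
  val[2] = [-4,4]
  val[3] = [-4,4]

[-4,4]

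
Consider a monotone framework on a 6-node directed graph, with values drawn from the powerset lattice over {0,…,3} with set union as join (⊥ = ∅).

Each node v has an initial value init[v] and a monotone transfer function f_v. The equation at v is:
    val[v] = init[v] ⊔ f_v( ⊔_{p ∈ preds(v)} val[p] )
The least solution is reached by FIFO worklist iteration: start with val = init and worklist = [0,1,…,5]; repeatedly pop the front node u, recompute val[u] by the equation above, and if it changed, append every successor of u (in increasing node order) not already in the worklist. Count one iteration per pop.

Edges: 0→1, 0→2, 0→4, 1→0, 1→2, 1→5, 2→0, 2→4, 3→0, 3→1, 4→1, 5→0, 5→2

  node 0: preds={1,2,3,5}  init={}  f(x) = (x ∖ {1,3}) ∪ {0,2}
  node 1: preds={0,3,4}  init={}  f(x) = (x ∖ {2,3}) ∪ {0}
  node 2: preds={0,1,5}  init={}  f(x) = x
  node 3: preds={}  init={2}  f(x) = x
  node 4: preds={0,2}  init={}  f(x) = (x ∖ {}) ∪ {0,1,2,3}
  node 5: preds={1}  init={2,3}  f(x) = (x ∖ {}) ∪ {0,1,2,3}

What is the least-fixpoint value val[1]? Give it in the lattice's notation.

{0,1}

Trace (12 dequeues):
  [1] u=0 | in {2,3} | out {0,2} | prev {} | push {}
  [2] u=1 | in {0,2} | out {0} | prev {} | push {0}
  [3] u=2 | in {0,2,3} | out {0,2,3} | prev {} | push {}
  [4] u=3 | in {} | out {2} | ==
  [5] u=4 | in {0,2,3} | out {0,1,2,3} | prev {} | push {1}
  [6] u=5 | in {0} | out {0,1,2,3} | prev {2,3} | push {2}
  [7] u=0 | in {0,1,2,3} | out {0,2} | ==
  [8] u=1 | in {0,1,2,3} | out {0,1} | prev {0} | push {0,5}
  [9] u=2 | in {0,1,2,3} | out {0,1,2,3} | prev {0,2,3} | push {4}
  [10] u=0 | in {0,1,2,3} | out {0,2} | ==
  [11] u=5 | in {0,1} | out {0,1,2,3} | ==
  [12] u=4 | in {0,1,2,3} | out {0,1,2,3} | ==

Converged values:
  [0] {0,2}
  [1] {0,1}
  [2] {0,1,2,3}
  [3] {2}
  [4] {0,1,2,3}
  [5] {0,1,2,3}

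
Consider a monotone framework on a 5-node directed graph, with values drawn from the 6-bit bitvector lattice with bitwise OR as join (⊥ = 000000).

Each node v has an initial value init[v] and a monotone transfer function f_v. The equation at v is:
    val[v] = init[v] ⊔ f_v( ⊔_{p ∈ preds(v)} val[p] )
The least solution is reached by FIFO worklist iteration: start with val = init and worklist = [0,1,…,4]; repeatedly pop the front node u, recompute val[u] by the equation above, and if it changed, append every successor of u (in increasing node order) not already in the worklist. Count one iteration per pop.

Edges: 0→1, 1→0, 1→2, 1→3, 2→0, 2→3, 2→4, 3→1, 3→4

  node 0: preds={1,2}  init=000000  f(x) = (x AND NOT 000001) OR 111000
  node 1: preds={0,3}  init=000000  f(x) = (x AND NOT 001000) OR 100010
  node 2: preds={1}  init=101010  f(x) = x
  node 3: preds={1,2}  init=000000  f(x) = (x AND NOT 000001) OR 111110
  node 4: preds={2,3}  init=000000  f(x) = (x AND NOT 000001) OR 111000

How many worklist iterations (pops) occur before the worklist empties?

Trace (13 dequeues):
  [1] u=0 | in 101010 | out 111010 | prev 000000 | push {}
  [2] u=1 | in 111010 | out 110010 | prev 000000 | push {0}
  [3] u=2 | in 110010 | out 111010 | prev 101010 | push {}
  [4] u=3 | in 111010 | out 111110 | prev 000000 | push {1}
  [5] u=4 | in 111110 | out 111110 | prev 000000 | push {}
  [6] u=0 | in 111010 | out 111010 | ==
  [7] u=1 | in 111110 | out 110110 | prev 110010 | push {0,2,3}
  [8] u=0 | in 111110 | out 111110 | prev 111010 | push {1}
  [9] u=2 | in 110110 | out 111110 | prev 111010 | push {0,4}
  [10] u=3 | in 111110 | out 111110 | ==
  [11] u=1 | in 111110 | out 110110 | ==
  [12] u=0 | in 111110 | out 111110 | ==
  [13] u=4 | in 111110 | out 111110 | ==

Converged values:
  [0] 111110
  [1] 110110
  [2] 111110
  [3] 111110
  [4] 111110

13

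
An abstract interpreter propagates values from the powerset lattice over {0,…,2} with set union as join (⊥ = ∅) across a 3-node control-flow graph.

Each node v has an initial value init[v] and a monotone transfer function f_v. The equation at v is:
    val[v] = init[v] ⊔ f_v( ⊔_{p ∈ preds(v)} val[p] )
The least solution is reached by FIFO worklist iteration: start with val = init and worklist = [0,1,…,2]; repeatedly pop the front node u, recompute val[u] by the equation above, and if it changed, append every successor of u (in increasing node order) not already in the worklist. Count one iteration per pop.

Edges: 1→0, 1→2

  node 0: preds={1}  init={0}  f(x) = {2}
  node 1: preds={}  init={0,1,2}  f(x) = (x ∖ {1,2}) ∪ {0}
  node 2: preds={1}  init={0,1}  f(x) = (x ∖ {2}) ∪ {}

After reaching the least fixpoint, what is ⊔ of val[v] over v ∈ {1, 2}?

{0,1,2}

Worklist (3 pops):
  #1 pop 0: in={0,1,2} → {0,2} (was {0}); enqueue []
  #2 pop 1: in={} → {0,1,2} (no change)
  #3 pop 2: in={0,1,2} → {0,1} (no change)

Fixpoint:
  val[0] = {0,2}
  val[1] = {0,1,2}
  val[2] = {0,1}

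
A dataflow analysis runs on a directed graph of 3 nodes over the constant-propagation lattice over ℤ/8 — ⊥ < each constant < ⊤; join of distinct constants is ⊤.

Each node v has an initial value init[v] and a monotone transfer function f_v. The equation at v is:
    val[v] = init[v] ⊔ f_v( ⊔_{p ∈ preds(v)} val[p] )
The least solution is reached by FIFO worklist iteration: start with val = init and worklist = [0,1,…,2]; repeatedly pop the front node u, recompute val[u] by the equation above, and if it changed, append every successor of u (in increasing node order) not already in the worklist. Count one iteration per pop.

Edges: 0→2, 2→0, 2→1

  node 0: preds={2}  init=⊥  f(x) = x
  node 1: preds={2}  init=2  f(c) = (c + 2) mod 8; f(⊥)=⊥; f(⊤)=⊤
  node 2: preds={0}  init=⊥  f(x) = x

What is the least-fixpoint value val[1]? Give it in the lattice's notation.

2

Iteration log — 3 steps:
  step 1. node 0  ⊔preds=⊥  new=⊥  stable
  step 2. node 1  ⊔preds=⊥  new=2  stable
  step 3. node 2  ⊔preds=⊥  new=⊥  stable

Least fixpoint reached:
  node 0: ⊥
  node 1: 2
  node 2: ⊥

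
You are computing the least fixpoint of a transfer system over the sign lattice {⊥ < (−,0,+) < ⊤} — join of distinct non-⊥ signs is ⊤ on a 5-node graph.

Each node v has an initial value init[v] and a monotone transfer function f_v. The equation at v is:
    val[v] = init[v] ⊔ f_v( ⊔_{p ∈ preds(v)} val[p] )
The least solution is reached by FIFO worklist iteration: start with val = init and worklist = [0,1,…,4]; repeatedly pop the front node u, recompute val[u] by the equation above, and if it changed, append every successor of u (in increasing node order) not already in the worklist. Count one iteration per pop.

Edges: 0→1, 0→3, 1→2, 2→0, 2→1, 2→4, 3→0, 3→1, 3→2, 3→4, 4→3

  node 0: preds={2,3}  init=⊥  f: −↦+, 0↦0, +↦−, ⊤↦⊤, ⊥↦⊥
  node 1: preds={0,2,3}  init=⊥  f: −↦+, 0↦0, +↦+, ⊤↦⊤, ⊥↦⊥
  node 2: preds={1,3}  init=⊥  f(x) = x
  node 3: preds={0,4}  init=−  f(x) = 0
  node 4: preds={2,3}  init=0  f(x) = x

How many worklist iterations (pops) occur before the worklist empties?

Trace (9 dequeues):
  [1] u=0 | in − | out + | prev ⊥ | push {}
  [2] u=1 | in ⊤ | out ⊤ | prev ⊥ | push {}
  [3] u=2 | in ⊤ | out ⊤ | prev ⊥ | push {0,1}
  [4] u=3 | in ⊤ | out ⊤ | prev − | push {2}
  [5] u=4 | in ⊤ | out ⊤ | prev 0 | push {3}
  [6] u=0 | in ⊤ | out ⊤ | prev + | push {}
  [7] u=1 | in ⊤ | out ⊤ | ==
  [8] u=2 | in ⊤ | out ⊤ | ==
  [9] u=3 | in ⊤ | out ⊤ | ==

Converged values:
  [0] ⊤
  [1] ⊤
  [2] ⊤
  [3] ⊤
  [4] ⊤

9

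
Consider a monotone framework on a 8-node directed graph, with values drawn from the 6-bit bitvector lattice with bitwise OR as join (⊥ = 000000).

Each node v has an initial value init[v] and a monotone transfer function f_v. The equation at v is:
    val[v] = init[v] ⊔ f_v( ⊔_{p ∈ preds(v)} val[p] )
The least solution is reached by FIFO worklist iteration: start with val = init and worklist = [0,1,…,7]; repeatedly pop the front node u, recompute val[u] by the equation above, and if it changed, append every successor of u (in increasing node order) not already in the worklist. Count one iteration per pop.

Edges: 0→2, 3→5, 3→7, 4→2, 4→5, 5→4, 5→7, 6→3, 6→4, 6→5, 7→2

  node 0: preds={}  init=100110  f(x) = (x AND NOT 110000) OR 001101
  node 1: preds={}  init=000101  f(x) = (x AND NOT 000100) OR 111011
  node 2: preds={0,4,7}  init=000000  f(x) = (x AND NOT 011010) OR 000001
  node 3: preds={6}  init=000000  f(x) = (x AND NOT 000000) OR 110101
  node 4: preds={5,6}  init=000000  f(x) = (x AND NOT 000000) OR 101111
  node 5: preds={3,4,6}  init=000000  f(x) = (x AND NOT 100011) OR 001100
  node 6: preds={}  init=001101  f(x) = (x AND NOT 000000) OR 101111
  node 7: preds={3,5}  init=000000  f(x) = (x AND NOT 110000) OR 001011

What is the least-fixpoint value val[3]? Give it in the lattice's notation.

Trace (14 dequeues):
  [1] u=0 | in 000000 | out 101111 | prev 100110 | push {}
  [2] u=1 | in 000000 | out 111111 | prev 000101 | push {}
  [3] u=2 | in 101111 | out 100101 | prev 000000 | push {}
  [4] u=3 | in 001101 | out 111101 | prev 000000 | push {}
  [5] u=4 | in 001101 | out 101111 | prev 000000 | push {2}
  [6] u=5 | in 111111 | out 011100 | prev 000000 | push {4}
  [7] u=6 | in 000000 | out 101111 | prev 001101 | push {3,5}
  [8] u=7 | in 111101 | out 001111 | prev 000000 | push {}
  [9] u=2 | in 101111 | out 100101 | ==
  [10] u=4 | in 111111 | out 111111 | prev 101111 | push {2}
  [11] u=3 | in 101111 | out 111111 | prev 111101 | push {7}
  [12] u=5 | in 111111 | out 011100 | ==
  [13] u=2 | in 111111 | out 100101 | ==
  [14] u=7 | in 111111 | out 001111 | ==

Converged values:
  [0] 101111
  [1] 111111
  [2] 100101
  [3] 111111
  [4] 111111
  [5] 011100
  [6] 101111
  [7] 001111

111111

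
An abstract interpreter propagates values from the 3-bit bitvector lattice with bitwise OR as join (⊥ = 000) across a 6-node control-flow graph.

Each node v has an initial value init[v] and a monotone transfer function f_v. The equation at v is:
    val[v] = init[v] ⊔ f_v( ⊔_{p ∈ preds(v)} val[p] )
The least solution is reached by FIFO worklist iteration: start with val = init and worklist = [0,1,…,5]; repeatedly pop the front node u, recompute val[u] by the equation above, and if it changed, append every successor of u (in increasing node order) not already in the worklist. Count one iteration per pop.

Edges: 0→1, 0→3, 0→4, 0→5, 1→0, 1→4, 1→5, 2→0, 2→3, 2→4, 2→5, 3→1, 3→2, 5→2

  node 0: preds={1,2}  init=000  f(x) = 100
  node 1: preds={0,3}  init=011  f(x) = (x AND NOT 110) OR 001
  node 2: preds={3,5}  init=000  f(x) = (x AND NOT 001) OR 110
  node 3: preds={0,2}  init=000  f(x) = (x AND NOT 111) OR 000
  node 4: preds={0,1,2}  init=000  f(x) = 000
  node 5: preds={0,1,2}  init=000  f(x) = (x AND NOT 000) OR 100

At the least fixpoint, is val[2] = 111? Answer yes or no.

Trace (8 dequeues):
  [1] u=0 | in 011 | out 100 | prev 000 | push {}
  [2] u=1 | in 100 | out 011 | ==
  [3] u=2 | in 000 | out 110 | prev 000 | push {0}
  [4] u=3 | in 110 | out 000 | ==
  [5] u=4 | in 111 | out 000 | ==
  [6] u=5 | in 111 | out 111 | prev 000 | push {2}
  [7] u=0 | in 111 | out 100 | ==
  [8] u=2 | in 111 | out 110 | ==

Converged values:
  [0] 100
  [1] 011
  [2] 110
  [3] 000
  [4] 000
  [5] 111

no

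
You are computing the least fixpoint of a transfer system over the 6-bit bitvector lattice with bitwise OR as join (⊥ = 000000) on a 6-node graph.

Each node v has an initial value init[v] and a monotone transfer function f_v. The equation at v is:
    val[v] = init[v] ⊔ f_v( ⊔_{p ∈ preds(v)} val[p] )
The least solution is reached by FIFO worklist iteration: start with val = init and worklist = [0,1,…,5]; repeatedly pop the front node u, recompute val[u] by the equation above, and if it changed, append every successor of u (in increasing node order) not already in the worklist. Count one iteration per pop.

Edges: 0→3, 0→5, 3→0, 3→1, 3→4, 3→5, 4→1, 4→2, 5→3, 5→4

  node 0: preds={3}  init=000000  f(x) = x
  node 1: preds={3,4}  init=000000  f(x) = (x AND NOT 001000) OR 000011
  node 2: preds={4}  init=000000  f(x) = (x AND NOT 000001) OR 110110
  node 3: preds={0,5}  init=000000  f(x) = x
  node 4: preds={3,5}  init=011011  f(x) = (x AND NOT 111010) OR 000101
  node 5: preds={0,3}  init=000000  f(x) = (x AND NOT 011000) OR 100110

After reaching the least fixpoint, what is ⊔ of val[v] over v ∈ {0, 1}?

110111

Worklist (14 pops):
  #1 pop 0: in=000000 → 000000 (no change)
  #2 pop 1: in=011011 → 010011 (was 000000); enqueue []
  #3 pop 2: in=011011 → 111110 (was 000000); enqueue []
  #4 pop 3: in=000000 → 000000 (no change)
  #5 pop 4: in=000000 → 011111 (was 011011); enqueue [1,2]
  #6 pop 5: in=000000 → 100110 (was 000000); enqueue [3,4]
  #7 pop 1: in=011111 → 010111 (was 010011); enqueue []
  #8 pop 2: in=011111 → 111110 (no change)
  #9 pop 3: in=100110 → 100110 (was 000000); enqueue [0,1,5]
  #10 pop 4: in=100110 → 011111 (no change)
  #11 pop 0: in=100110 → 100110 (was 000000); enqueue [3]
  #12 pop 1: in=111111 → 110111 (was 010111); enqueue []
  #13 pop 5: in=100110 → 100110 (no change)
  #14 pop 3: in=100110 → 100110 (no change)

Fixpoint:
  val[0] = 100110
  val[1] = 110111
  val[2] = 111110
  val[3] = 100110
  val[4] = 011111
  val[5] = 100110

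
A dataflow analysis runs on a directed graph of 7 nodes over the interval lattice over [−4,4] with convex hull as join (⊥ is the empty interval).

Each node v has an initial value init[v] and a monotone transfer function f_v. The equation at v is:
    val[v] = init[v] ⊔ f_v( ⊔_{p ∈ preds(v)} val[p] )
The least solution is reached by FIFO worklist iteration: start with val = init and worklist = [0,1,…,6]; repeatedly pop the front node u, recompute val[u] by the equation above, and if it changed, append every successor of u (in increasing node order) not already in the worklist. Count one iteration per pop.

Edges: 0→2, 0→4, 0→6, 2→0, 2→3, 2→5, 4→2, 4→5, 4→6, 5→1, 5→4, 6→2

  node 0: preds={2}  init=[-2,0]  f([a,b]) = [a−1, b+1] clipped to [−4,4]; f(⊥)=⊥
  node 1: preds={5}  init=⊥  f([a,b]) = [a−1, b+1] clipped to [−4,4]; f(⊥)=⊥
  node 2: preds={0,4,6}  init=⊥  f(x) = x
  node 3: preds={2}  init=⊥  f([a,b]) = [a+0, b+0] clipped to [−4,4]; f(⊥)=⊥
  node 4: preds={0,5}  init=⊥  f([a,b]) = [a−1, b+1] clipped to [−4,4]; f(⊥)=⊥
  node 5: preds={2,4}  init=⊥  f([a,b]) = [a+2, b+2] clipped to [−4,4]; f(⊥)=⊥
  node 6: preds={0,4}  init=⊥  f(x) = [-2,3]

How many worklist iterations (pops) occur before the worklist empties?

Worklist (22 pops):
  #1 pop 0: in=⊥ → [-2,0] (no change)
  #2 pop 1: in=⊥ → ⊥ (no change)
  #3 pop 2: in=[-2,0] → [-2,0] (was ⊥); enqueue [0]
  #4 pop 3: in=[-2,0] → [-2,0] (was ⊥); enqueue []
  #5 pop 4: in=[-2,0] → [-3,1] (was ⊥); enqueue [2]
  #6 pop 5: in=[-3,1] → [-1,3] (was ⊥); enqueue [1,4]
  #7 pop 6: in=[-3,1] → [-2,3] (was ⊥); enqueue []
  #8 pop 0: in=[-2,0] → [-3,1] (was [-2,0]); enqueue [6]
  #9 pop 2: in=[-3,3] → [-3,3] (was [-2,0]); enqueue [0,3,5]
  #10 pop 1: in=[-1,3] → [-2,4] (was ⊥); enqueue []
  #11 pop 4: in=[-3,3] → [-4,4] (was [-3,1]); enqueue [2]
  #12 pop 6: in=[-4,4] → [-2,3] (no change)
  #13 pop 0: in=[-3,3] → [-4,4] (was [-3,1]); enqueue [4,6]
  #14 pop 3: in=[-3,3] → [-3,3] (was [-2,0]); enqueue []
  #15 pop 5: in=[-4,4] → [-2,4] (was [-1,3]); enqueue [1]
  #16 pop 2: in=[-4,4] → [-4,4] (was [-3,3]); enqueue [0,3,5]
  #17 pop 4: in=[-4,4] → [-4,4] (no change)
  #18 pop 6: in=[-4,4] → [-2,3] (no change)
  #19 pop 1: in=[-2,4] → [-3,4] (was [-2,4]); enqueue []
  #20 pop 0: in=[-4,4] → [-4,4] (no change)
  #21 pop 3: in=[-4,4] → [-4,4] (was [-3,3]); enqueue []
  #22 pop 5: in=[-4,4] → [-2,4] (no change)

Fixpoint:
  val[0] = [-4,4]
  val[1] = [-3,4]
  val[2] = [-4,4]
  val[3] = [-4,4]
  val[4] = [-4,4]
  val[5] = [-2,4]
  val[6] = [-2,3]

22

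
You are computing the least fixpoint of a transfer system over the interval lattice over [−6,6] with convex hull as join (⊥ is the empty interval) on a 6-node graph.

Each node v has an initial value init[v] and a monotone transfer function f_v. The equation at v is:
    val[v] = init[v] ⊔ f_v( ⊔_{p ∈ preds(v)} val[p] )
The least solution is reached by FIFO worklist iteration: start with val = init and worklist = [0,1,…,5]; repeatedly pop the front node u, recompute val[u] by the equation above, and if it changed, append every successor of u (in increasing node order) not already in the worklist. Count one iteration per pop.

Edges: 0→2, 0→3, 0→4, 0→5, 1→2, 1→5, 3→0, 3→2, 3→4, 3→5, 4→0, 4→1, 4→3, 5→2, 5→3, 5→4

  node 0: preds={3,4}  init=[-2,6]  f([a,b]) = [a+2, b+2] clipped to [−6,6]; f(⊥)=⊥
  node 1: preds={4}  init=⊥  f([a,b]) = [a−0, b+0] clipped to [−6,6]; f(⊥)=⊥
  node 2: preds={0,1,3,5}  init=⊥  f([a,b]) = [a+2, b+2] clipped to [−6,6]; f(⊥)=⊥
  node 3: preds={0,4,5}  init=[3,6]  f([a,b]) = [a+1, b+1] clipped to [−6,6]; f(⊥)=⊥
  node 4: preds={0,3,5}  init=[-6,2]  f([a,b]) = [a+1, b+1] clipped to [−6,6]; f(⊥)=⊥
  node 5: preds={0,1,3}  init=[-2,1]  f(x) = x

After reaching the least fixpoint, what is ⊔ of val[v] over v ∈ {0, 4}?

Trace (13 dequeues):
  [1] u=0 | in [-6,6] | out [-4,6] | prev [-2,6] | push {}
  [2] u=1 | in [-6,2] | out [-6,2] | prev ⊥ | push {}
  [3] u=2 | in [-6,6] | out [-4,6] | prev ⊥ | push {}
  [4] u=3 | in [-6,6] | out [-5,6] | prev [3,6] | push {0,2}
  [5] u=4 | in [-5,6] | out [-6,6] | prev [-6,2] | push {1,3}
  [6] u=5 | in [-6,6] | out [-6,6] | prev [-2,1] | push {4}
  [7] u=0 | in [-6,6] | out [-4,6] | ==
  [8] u=2 | in [-6,6] | out [-4,6] | ==
  [9] u=1 | in [-6,6] | out [-6,6] | prev [-6,2] | push {2,5}
  [10] u=3 | in [-6,6] | out [-5,6] | ==
  [11] u=4 | in [-6,6] | out [-6,6] | ==
  [12] u=2 | in [-6,6] | out [-4,6] | ==
  [13] u=5 | in [-6,6] | out [-6,6] | ==

Converged values:
  [0] [-4,6]
  [1] [-6,6]
  [2] [-4,6]
  [3] [-5,6]
  [4] [-6,6]
  [5] [-6,6]

[-6,6]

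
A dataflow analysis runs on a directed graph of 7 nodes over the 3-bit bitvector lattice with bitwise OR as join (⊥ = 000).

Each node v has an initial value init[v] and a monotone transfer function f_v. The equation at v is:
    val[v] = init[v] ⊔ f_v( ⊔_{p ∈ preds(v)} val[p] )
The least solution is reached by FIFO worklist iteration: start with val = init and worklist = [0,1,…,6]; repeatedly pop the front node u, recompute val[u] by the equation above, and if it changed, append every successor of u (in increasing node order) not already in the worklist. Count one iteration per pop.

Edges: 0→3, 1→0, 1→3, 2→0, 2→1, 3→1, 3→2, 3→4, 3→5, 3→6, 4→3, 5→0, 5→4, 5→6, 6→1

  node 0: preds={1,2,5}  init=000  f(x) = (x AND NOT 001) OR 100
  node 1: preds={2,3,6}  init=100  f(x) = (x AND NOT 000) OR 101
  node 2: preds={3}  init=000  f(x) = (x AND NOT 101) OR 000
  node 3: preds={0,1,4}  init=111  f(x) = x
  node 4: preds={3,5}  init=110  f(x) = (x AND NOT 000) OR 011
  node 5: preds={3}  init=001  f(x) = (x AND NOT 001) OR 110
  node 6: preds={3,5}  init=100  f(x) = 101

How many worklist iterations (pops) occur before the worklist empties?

Worklist (11 pops):
  #1 pop 0: in=101 → 100 (was 000); enqueue []
  #2 pop 1: in=111 → 111 (was 100); enqueue [0]
  #3 pop 2: in=111 → 010 (was 000); enqueue [1]
  #4 pop 3: in=111 → 111 (no change)
  #5 pop 4: in=111 → 111 (was 110); enqueue [3]
  #6 pop 5: in=111 → 111 (was 001); enqueue [4]
  #7 pop 6: in=111 → 101 (was 100); enqueue []
  #8 pop 0: in=111 → 110 (was 100); enqueue []
  #9 pop 1: in=111 → 111 (no change)
  #10 pop 3: in=111 → 111 (no change)
  #11 pop 4: in=111 → 111 (no change)

Fixpoint:
  val[0] = 110
  val[1] = 111
  val[2] = 010
  val[3] = 111
  val[4] = 111
  val[5] = 111
  val[6] = 101

11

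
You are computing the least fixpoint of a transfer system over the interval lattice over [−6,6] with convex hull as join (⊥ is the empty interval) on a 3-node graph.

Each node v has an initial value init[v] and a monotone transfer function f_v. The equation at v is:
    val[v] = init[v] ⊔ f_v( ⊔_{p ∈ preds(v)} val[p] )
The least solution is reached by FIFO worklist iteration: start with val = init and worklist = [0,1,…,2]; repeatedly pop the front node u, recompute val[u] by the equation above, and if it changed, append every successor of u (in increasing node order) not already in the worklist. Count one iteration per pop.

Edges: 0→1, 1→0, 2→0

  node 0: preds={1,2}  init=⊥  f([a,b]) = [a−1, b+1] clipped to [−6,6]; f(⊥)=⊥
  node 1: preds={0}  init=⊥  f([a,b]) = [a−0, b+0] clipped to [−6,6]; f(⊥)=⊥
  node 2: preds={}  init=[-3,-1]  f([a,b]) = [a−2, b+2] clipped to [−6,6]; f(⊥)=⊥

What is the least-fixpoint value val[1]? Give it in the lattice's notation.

[-6,6]

Worklist (16 pops):
  #1 pop 0: in=[-3,-1] → [-4,0] (was ⊥); enqueue []
  #2 pop 1: in=[-4,0] → [-4,0] (was ⊥); enqueue [0]
  #3 pop 2: in=⊥ → [-3,-1] (no change)
  #4 pop 0: in=[-4,0] → [-5,1] (was [-4,0]); enqueue [1]
  #5 pop 1: in=[-5,1] → [-5,1] (was [-4,0]); enqueue [0]
  #6 pop 0: in=[-5,1] → [-6,2] (was [-5,1]); enqueue [1]
  #7 pop 1: in=[-6,2] → [-6,2] (was [-5,1]); enqueue [0]
  #8 pop 0: in=[-6,2] → [-6,3] (was [-6,2]); enqueue [1]
  #9 pop 1: in=[-6,3] → [-6,3] (was [-6,2]); enqueue [0]
  #10 pop 0: in=[-6,3] → [-6,4] (was [-6,3]); enqueue [1]
  #11 pop 1: in=[-6,4] → [-6,4] (was [-6,3]); enqueue [0]
  #12 pop 0: in=[-6,4] → [-6,5] (was [-6,4]); enqueue [1]
  #13 pop 1: in=[-6,5] → [-6,5] (was [-6,4]); enqueue [0]
  #14 pop 0: in=[-6,5] → [-6,6] (was [-6,5]); enqueue [1]
  #15 pop 1: in=[-6,6] → [-6,6] (was [-6,5]); enqueue [0]
  #16 pop 0: in=[-6,6] → [-6,6] (no change)

Fixpoint:
  val[0] = [-6,6]
  val[1] = [-6,6]
  val[2] = [-3,-1]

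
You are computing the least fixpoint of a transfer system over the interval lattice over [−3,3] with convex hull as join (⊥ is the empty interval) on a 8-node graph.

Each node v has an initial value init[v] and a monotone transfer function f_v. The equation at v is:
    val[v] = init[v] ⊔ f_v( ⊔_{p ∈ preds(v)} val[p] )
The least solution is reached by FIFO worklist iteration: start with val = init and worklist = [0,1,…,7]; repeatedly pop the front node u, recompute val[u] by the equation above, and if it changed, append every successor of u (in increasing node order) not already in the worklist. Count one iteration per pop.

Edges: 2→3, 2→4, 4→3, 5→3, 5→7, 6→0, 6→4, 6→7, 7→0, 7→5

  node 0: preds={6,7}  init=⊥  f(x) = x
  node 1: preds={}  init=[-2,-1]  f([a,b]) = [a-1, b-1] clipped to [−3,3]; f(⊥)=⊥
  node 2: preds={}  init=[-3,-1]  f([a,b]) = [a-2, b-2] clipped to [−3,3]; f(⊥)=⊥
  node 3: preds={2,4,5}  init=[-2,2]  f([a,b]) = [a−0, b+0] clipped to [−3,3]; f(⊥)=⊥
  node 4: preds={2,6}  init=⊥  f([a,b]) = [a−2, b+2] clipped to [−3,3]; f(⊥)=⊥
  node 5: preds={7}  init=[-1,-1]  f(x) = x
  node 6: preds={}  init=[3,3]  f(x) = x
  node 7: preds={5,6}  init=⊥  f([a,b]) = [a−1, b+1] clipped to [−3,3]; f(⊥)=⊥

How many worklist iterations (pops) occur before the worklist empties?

17

Worklist (17 pops):
  #1 pop 0: in=[3,3] → [3,3] (was ⊥); enqueue []
  #2 pop 1: in=⊥ → [-2,-1] (no change)
  #3 pop 2: in=⊥ → [-3,-1] (no change)
  #4 pop 3: in=[-3,-1] → [-3,2] (was [-2,2]); enqueue []
  #5 pop 4: in=[-3,3] → [-3,3] (was ⊥); enqueue [3]
  #6 pop 5: in=⊥ → [-1,-1] (no change)
  #7 pop 6: in=⊥ → [3,3] (no change)
  #8 pop 7: in=[-1,3] → [-2,3] (was ⊥); enqueue [0,5]
  #9 pop 3: in=[-3,3] → [-3,3] (was [-3,2]); enqueue []
  #10 pop 0: in=[-2,3] → [-2,3] (was [3,3]); enqueue []
  #11 pop 5: in=[-2,3] → [-2,3] (was [-1,-1]); enqueue [3,7]
  #12 pop 3: in=[-3,3] → [-3,3] (no change)
  #13 pop 7: in=[-2,3] → [-3,3] (was [-2,3]); enqueue [0,5]
  #14 pop 0: in=[-3,3] → [-3,3] (was [-2,3]); enqueue []
  #15 pop 5: in=[-3,3] → [-3,3] (was [-2,3]); enqueue [3,7]
  #16 pop 3: in=[-3,3] → [-3,3] (no change)
  #17 pop 7: in=[-3,3] → [-3,3] (no change)

Fixpoint:
  val[0] = [-3,3]
  val[1] = [-2,-1]
  val[2] = [-3,-1]
  val[3] = [-3,3]
  val[4] = [-3,3]
  val[5] = [-3,3]
  val[6] = [3,3]
  val[7] = [-3,3]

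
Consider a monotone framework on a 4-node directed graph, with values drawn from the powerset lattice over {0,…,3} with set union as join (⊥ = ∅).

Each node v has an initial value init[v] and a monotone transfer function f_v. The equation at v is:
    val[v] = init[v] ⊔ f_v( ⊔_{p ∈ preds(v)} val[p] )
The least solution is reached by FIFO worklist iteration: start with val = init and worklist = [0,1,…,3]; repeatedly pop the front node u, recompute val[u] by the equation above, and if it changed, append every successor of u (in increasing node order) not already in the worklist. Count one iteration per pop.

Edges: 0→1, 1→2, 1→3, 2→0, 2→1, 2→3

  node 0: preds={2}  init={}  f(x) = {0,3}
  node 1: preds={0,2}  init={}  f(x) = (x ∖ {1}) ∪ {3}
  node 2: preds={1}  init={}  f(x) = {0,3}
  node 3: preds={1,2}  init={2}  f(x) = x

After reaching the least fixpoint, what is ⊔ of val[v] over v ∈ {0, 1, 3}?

{0,2,3}

Iteration log — 6 steps:
  step 1. node 0  ⊔preds={}  new={0,3}  old={}  +wl: 
  step 2. node 1  ⊔preds={0,3}  new={0,3}  old={}  +wl: 
  step 3. node 2  ⊔preds={0,3}  new={0,3}  old={}  +wl: 0,1
  step 4. node 3  ⊔preds={0,3}  new={0,2,3}  old={2}  +wl: 
  step 5. node 0  ⊔preds={0,3}  new={0,3}  stable
  step 6. node 1  ⊔preds={0,3}  new={0,3}  stable

Least fixpoint reached:
  node 0: {0,3}
  node 1: {0,3}
  node 2: {0,3}
  node 3: {0,2,3}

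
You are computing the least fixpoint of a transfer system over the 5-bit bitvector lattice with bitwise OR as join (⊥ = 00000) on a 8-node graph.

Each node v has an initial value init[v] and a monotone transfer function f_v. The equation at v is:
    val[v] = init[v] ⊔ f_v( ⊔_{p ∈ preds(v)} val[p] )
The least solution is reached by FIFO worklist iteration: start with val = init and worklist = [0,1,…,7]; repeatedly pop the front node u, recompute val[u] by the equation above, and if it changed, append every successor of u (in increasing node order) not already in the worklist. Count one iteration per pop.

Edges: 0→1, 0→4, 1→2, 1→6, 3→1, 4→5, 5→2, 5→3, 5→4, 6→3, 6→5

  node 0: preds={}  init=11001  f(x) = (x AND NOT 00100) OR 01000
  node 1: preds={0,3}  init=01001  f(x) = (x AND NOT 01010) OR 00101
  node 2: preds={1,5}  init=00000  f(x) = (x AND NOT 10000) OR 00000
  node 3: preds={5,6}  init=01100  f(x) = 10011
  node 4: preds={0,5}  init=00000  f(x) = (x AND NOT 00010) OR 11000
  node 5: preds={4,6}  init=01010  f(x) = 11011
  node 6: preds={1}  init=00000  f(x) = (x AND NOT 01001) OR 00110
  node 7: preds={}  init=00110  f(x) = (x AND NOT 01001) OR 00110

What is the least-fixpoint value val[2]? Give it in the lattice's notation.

Trace (13 dequeues):
  [1] u=0 | in 00000 | out 11001 | ==
  [2] u=1 | in 11101 | out 11101 | prev 01001 | push {}
  [3] u=2 | in 11111 | out 01111 | prev 00000 | push {}
  [4] u=3 | in 01010 | out 11111 | prev 01100 | push {1}
  [5] u=4 | in 11011 | out 11001 | prev 00000 | push {}
  [6] u=5 | in 11001 | out 11011 | prev 01010 | push {2,3,4}
  [7] u=6 | in 11101 | out 10110 | prev 00000 | push {5}
  [8] u=7 | in 00000 | out 00110 | ==
  [9] u=1 | in 11111 | out 11101 | ==
  [10] u=2 | in 11111 | out 01111 | ==
  [11] u=3 | in 11111 | out 11111 | ==
  [12] u=4 | in 11011 | out 11001 | ==
  [13] u=5 | in 11111 | out 11011 | ==

Converged values:
  [0] 11001
  [1] 11101
  [2] 01111
  [3] 11111
  [4] 11001
  [5] 11011
  [6] 10110
  [7] 00110

01111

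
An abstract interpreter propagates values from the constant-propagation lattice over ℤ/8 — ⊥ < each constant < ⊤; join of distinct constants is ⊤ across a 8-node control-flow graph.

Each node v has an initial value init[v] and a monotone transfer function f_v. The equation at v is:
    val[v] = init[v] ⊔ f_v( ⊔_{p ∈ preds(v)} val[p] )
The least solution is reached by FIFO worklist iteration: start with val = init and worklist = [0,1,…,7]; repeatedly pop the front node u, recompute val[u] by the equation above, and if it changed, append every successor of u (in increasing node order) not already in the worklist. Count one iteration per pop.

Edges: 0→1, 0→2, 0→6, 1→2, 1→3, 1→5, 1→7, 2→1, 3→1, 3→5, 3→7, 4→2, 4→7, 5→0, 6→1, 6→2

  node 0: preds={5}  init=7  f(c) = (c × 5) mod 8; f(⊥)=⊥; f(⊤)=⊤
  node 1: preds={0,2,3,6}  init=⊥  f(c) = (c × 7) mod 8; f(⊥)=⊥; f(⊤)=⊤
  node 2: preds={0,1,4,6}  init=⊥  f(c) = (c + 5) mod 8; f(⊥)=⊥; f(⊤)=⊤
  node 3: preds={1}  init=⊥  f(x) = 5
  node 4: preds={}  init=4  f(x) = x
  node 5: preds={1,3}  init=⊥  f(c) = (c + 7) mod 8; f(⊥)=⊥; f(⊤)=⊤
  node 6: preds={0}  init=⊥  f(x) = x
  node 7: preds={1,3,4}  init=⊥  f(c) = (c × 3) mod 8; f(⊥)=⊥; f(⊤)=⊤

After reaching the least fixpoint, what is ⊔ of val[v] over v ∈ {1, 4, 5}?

⊤

Iteration log — 18 steps:
  step 1. node 0  ⊔preds=⊥  new=7  stable
  step 2. node 1  ⊔preds=7  new=1  old=⊥  +wl: 
  step 3. node 2  ⊔preds=⊤  new=⊤  old=⊥  +wl: 1
  step 4. node 3  ⊔preds=1  new=5  old=⊥  +wl: 
  step 5. node 4  ⊔preds=⊥  new=4  stable
  step 6. node 5  ⊔preds=⊤  new=⊤  old=⊥  +wl: 0
  step 7. node 6  ⊔preds=7  new=7  old=⊥  +wl: 2
  step 8. node 7  ⊔preds=⊤  new=⊤  old=⊥  +wl: 
  step 9. node 1  ⊔preds=⊤  new=⊤  old=1  +wl: 3,5,7
  step 10. node 0  ⊔preds=⊤  new=⊤  old=7  +wl: 1,6
  step 11. node 2  ⊔preds=⊤  new=⊤  stable
  step 12. node 3  ⊔preds=⊤  new=5  stable
  step 13. node 5  ⊔preds=⊤  new=⊤  stable
  step 14. node 7  ⊔preds=⊤  new=⊤  stable
  step 15. node 1  ⊔preds=⊤  new=⊤  stable
  step 16. node 6  ⊔preds=⊤  new=⊤  old=7  +wl: 1,2
  step 17. node 1  ⊔preds=⊤  new=⊤  stable
  step 18. node 2  ⊔preds=⊤  new=⊤  stable

Least fixpoint reached:
  node 0: ⊤
  node 1: ⊤
  node 2: ⊤
  node 3: 5
  node 4: 4
  node 5: ⊤
  node 6: ⊤
  node 7: ⊤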